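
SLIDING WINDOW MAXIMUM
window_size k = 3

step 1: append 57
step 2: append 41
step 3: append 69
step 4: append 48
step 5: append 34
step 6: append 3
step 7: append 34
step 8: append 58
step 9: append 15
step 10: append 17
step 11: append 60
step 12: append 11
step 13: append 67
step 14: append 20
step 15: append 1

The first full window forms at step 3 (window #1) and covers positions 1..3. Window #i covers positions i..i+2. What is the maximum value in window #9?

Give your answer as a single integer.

step 1: append 57 -> window=[57] (not full yet)
step 2: append 41 -> window=[57, 41] (not full yet)
step 3: append 69 -> window=[57, 41, 69] -> max=69
step 4: append 48 -> window=[41, 69, 48] -> max=69
step 5: append 34 -> window=[69, 48, 34] -> max=69
step 6: append 3 -> window=[48, 34, 3] -> max=48
step 7: append 34 -> window=[34, 3, 34] -> max=34
step 8: append 58 -> window=[3, 34, 58] -> max=58
step 9: append 15 -> window=[34, 58, 15] -> max=58
step 10: append 17 -> window=[58, 15, 17] -> max=58
step 11: append 60 -> window=[15, 17, 60] -> max=60
Window #9 max = 60

Answer: 60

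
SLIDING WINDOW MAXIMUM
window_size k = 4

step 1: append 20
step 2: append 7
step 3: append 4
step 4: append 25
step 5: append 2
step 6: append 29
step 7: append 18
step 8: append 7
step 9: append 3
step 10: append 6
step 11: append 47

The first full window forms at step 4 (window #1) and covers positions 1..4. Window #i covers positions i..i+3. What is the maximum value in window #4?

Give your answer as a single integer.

Answer: 29

Derivation:
step 1: append 20 -> window=[20] (not full yet)
step 2: append 7 -> window=[20, 7] (not full yet)
step 3: append 4 -> window=[20, 7, 4] (not full yet)
step 4: append 25 -> window=[20, 7, 4, 25] -> max=25
step 5: append 2 -> window=[7, 4, 25, 2] -> max=25
step 6: append 29 -> window=[4, 25, 2, 29] -> max=29
step 7: append 18 -> window=[25, 2, 29, 18] -> max=29
Window #4 max = 29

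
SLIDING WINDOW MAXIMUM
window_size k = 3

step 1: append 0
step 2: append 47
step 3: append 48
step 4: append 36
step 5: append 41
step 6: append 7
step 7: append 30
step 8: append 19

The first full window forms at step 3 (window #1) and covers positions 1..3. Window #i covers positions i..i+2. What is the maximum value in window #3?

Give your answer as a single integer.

Answer: 48

Derivation:
step 1: append 0 -> window=[0] (not full yet)
step 2: append 47 -> window=[0, 47] (not full yet)
step 3: append 48 -> window=[0, 47, 48] -> max=48
step 4: append 36 -> window=[47, 48, 36] -> max=48
step 5: append 41 -> window=[48, 36, 41] -> max=48
Window #3 max = 48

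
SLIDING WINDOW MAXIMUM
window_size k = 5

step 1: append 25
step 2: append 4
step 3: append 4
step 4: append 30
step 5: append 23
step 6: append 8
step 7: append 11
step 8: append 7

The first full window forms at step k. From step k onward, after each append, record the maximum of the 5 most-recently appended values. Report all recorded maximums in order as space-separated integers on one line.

Answer: 30 30 30 30

Derivation:
step 1: append 25 -> window=[25] (not full yet)
step 2: append 4 -> window=[25, 4] (not full yet)
step 3: append 4 -> window=[25, 4, 4] (not full yet)
step 4: append 30 -> window=[25, 4, 4, 30] (not full yet)
step 5: append 23 -> window=[25, 4, 4, 30, 23] -> max=30
step 6: append 8 -> window=[4, 4, 30, 23, 8] -> max=30
step 7: append 11 -> window=[4, 30, 23, 8, 11] -> max=30
step 8: append 7 -> window=[30, 23, 8, 11, 7] -> max=30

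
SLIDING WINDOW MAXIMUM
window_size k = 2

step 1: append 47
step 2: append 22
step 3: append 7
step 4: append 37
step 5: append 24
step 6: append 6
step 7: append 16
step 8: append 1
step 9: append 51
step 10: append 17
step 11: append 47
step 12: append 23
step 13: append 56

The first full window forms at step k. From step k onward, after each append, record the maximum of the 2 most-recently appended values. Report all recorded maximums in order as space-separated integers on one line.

Answer: 47 22 37 37 24 16 16 51 51 47 47 56

Derivation:
step 1: append 47 -> window=[47] (not full yet)
step 2: append 22 -> window=[47, 22] -> max=47
step 3: append 7 -> window=[22, 7] -> max=22
step 4: append 37 -> window=[7, 37] -> max=37
step 5: append 24 -> window=[37, 24] -> max=37
step 6: append 6 -> window=[24, 6] -> max=24
step 7: append 16 -> window=[6, 16] -> max=16
step 8: append 1 -> window=[16, 1] -> max=16
step 9: append 51 -> window=[1, 51] -> max=51
step 10: append 17 -> window=[51, 17] -> max=51
step 11: append 47 -> window=[17, 47] -> max=47
step 12: append 23 -> window=[47, 23] -> max=47
step 13: append 56 -> window=[23, 56] -> max=56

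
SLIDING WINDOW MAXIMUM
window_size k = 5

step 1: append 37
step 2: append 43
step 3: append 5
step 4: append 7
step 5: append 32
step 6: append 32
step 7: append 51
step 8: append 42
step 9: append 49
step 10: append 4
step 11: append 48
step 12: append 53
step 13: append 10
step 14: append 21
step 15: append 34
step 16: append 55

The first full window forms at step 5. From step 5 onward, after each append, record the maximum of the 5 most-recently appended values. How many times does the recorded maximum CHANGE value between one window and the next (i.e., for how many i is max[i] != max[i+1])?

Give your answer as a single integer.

step 1: append 37 -> window=[37] (not full yet)
step 2: append 43 -> window=[37, 43] (not full yet)
step 3: append 5 -> window=[37, 43, 5] (not full yet)
step 4: append 7 -> window=[37, 43, 5, 7] (not full yet)
step 5: append 32 -> window=[37, 43, 5, 7, 32] -> max=43
step 6: append 32 -> window=[43, 5, 7, 32, 32] -> max=43
step 7: append 51 -> window=[5, 7, 32, 32, 51] -> max=51
step 8: append 42 -> window=[7, 32, 32, 51, 42] -> max=51
step 9: append 49 -> window=[32, 32, 51, 42, 49] -> max=51
step 10: append 4 -> window=[32, 51, 42, 49, 4] -> max=51
step 11: append 48 -> window=[51, 42, 49, 4, 48] -> max=51
step 12: append 53 -> window=[42, 49, 4, 48, 53] -> max=53
step 13: append 10 -> window=[49, 4, 48, 53, 10] -> max=53
step 14: append 21 -> window=[4, 48, 53, 10, 21] -> max=53
step 15: append 34 -> window=[48, 53, 10, 21, 34] -> max=53
step 16: append 55 -> window=[53, 10, 21, 34, 55] -> max=55
Recorded maximums: 43 43 51 51 51 51 51 53 53 53 53 55
Changes between consecutive maximums: 3

Answer: 3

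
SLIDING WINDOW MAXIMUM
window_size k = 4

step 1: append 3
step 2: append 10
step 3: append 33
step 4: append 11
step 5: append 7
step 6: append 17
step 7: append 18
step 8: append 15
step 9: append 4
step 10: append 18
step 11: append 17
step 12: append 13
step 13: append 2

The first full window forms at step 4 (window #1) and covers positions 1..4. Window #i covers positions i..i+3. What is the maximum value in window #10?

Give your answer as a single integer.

step 1: append 3 -> window=[3] (not full yet)
step 2: append 10 -> window=[3, 10] (not full yet)
step 3: append 33 -> window=[3, 10, 33] (not full yet)
step 4: append 11 -> window=[3, 10, 33, 11] -> max=33
step 5: append 7 -> window=[10, 33, 11, 7] -> max=33
step 6: append 17 -> window=[33, 11, 7, 17] -> max=33
step 7: append 18 -> window=[11, 7, 17, 18] -> max=18
step 8: append 15 -> window=[7, 17, 18, 15] -> max=18
step 9: append 4 -> window=[17, 18, 15, 4] -> max=18
step 10: append 18 -> window=[18, 15, 4, 18] -> max=18
step 11: append 17 -> window=[15, 4, 18, 17] -> max=18
step 12: append 13 -> window=[4, 18, 17, 13] -> max=18
step 13: append 2 -> window=[18, 17, 13, 2] -> max=18
Window #10 max = 18

Answer: 18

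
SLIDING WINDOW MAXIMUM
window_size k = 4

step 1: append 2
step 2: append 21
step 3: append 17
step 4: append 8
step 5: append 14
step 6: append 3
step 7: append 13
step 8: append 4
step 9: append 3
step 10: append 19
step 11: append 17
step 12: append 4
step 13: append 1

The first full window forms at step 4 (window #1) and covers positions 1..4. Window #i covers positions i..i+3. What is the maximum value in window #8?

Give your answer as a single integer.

Answer: 19

Derivation:
step 1: append 2 -> window=[2] (not full yet)
step 2: append 21 -> window=[2, 21] (not full yet)
step 3: append 17 -> window=[2, 21, 17] (not full yet)
step 4: append 8 -> window=[2, 21, 17, 8] -> max=21
step 5: append 14 -> window=[21, 17, 8, 14] -> max=21
step 6: append 3 -> window=[17, 8, 14, 3] -> max=17
step 7: append 13 -> window=[8, 14, 3, 13] -> max=14
step 8: append 4 -> window=[14, 3, 13, 4] -> max=14
step 9: append 3 -> window=[3, 13, 4, 3] -> max=13
step 10: append 19 -> window=[13, 4, 3, 19] -> max=19
step 11: append 17 -> window=[4, 3, 19, 17] -> max=19
Window #8 max = 19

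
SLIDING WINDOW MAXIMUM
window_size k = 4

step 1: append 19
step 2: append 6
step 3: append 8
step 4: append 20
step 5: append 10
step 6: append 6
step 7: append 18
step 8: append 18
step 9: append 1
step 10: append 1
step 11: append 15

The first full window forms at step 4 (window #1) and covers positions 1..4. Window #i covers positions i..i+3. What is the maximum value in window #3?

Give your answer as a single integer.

step 1: append 19 -> window=[19] (not full yet)
step 2: append 6 -> window=[19, 6] (not full yet)
step 3: append 8 -> window=[19, 6, 8] (not full yet)
step 4: append 20 -> window=[19, 6, 8, 20] -> max=20
step 5: append 10 -> window=[6, 8, 20, 10] -> max=20
step 6: append 6 -> window=[8, 20, 10, 6] -> max=20
Window #3 max = 20

Answer: 20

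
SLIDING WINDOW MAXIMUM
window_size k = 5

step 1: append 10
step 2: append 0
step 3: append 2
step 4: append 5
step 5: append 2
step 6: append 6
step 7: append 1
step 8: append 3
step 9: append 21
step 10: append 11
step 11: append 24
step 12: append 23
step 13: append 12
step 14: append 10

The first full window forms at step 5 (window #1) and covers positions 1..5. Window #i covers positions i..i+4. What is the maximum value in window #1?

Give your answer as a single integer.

step 1: append 10 -> window=[10] (not full yet)
step 2: append 0 -> window=[10, 0] (not full yet)
step 3: append 2 -> window=[10, 0, 2] (not full yet)
step 4: append 5 -> window=[10, 0, 2, 5] (not full yet)
step 5: append 2 -> window=[10, 0, 2, 5, 2] -> max=10
Window #1 max = 10

Answer: 10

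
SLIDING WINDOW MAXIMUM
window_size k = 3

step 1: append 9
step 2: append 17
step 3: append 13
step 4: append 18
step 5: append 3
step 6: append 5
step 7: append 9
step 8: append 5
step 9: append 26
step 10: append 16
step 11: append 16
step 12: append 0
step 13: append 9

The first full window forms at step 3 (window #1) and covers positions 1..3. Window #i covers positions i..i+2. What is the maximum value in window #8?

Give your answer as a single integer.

step 1: append 9 -> window=[9] (not full yet)
step 2: append 17 -> window=[9, 17] (not full yet)
step 3: append 13 -> window=[9, 17, 13] -> max=17
step 4: append 18 -> window=[17, 13, 18] -> max=18
step 5: append 3 -> window=[13, 18, 3] -> max=18
step 6: append 5 -> window=[18, 3, 5] -> max=18
step 7: append 9 -> window=[3, 5, 9] -> max=9
step 8: append 5 -> window=[5, 9, 5] -> max=9
step 9: append 26 -> window=[9, 5, 26] -> max=26
step 10: append 16 -> window=[5, 26, 16] -> max=26
Window #8 max = 26

Answer: 26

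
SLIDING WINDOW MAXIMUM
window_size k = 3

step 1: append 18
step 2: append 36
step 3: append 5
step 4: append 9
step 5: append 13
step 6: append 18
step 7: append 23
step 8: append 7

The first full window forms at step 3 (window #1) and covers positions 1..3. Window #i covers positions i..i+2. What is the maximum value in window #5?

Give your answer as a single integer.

Answer: 23

Derivation:
step 1: append 18 -> window=[18] (not full yet)
step 2: append 36 -> window=[18, 36] (not full yet)
step 3: append 5 -> window=[18, 36, 5] -> max=36
step 4: append 9 -> window=[36, 5, 9] -> max=36
step 5: append 13 -> window=[5, 9, 13] -> max=13
step 6: append 18 -> window=[9, 13, 18] -> max=18
step 7: append 23 -> window=[13, 18, 23] -> max=23
Window #5 max = 23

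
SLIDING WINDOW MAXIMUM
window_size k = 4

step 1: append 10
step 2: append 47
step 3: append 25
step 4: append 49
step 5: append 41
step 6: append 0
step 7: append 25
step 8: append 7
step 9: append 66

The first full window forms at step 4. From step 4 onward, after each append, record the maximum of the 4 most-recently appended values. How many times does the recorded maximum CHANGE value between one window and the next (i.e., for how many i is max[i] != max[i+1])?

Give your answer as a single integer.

step 1: append 10 -> window=[10] (not full yet)
step 2: append 47 -> window=[10, 47] (not full yet)
step 3: append 25 -> window=[10, 47, 25] (not full yet)
step 4: append 49 -> window=[10, 47, 25, 49] -> max=49
step 5: append 41 -> window=[47, 25, 49, 41] -> max=49
step 6: append 0 -> window=[25, 49, 41, 0] -> max=49
step 7: append 25 -> window=[49, 41, 0, 25] -> max=49
step 8: append 7 -> window=[41, 0, 25, 7] -> max=41
step 9: append 66 -> window=[0, 25, 7, 66] -> max=66
Recorded maximums: 49 49 49 49 41 66
Changes between consecutive maximums: 2

Answer: 2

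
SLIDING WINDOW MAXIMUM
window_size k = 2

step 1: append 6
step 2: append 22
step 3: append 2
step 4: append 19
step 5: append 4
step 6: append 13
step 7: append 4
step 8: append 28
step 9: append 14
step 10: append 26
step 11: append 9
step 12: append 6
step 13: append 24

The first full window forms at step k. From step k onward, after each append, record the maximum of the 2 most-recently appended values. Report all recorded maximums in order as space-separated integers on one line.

Answer: 22 22 19 19 13 13 28 28 26 26 9 24

Derivation:
step 1: append 6 -> window=[6] (not full yet)
step 2: append 22 -> window=[6, 22] -> max=22
step 3: append 2 -> window=[22, 2] -> max=22
step 4: append 19 -> window=[2, 19] -> max=19
step 5: append 4 -> window=[19, 4] -> max=19
step 6: append 13 -> window=[4, 13] -> max=13
step 7: append 4 -> window=[13, 4] -> max=13
step 8: append 28 -> window=[4, 28] -> max=28
step 9: append 14 -> window=[28, 14] -> max=28
step 10: append 26 -> window=[14, 26] -> max=26
step 11: append 9 -> window=[26, 9] -> max=26
step 12: append 6 -> window=[9, 6] -> max=9
step 13: append 24 -> window=[6, 24] -> max=24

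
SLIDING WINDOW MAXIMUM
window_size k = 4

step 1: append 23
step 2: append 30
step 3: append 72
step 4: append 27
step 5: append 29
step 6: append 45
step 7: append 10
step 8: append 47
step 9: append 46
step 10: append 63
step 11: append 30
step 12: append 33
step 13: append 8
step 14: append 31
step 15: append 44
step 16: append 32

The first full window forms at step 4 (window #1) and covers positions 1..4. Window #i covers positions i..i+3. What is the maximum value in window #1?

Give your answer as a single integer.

step 1: append 23 -> window=[23] (not full yet)
step 2: append 30 -> window=[23, 30] (not full yet)
step 3: append 72 -> window=[23, 30, 72] (not full yet)
step 4: append 27 -> window=[23, 30, 72, 27] -> max=72
Window #1 max = 72

Answer: 72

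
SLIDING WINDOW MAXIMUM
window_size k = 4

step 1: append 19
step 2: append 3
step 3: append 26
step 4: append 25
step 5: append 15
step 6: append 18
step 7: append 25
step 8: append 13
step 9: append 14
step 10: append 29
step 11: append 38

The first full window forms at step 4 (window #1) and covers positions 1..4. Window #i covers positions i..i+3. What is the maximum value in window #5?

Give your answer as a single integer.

Answer: 25

Derivation:
step 1: append 19 -> window=[19] (not full yet)
step 2: append 3 -> window=[19, 3] (not full yet)
step 3: append 26 -> window=[19, 3, 26] (not full yet)
step 4: append 25 -> window=[19, 3, 26, 25] -> max=26
step 5: append 15 -> window=[3, 26, 25, 15] -> max=26
step 6: append 18 -> window=[26, 25, 15, 18] -> max=26
step 7: append 25 -> window=[25, 15, 18, 25] -> max=25
step 8: append 13 -> window=[15, 18, 25, 13] -> max=25
Window #5 max = 25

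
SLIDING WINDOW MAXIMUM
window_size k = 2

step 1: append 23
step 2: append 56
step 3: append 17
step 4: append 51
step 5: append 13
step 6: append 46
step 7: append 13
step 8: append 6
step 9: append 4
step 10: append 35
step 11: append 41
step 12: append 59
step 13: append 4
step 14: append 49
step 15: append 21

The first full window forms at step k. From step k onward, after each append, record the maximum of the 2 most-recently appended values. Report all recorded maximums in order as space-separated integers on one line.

Answer: 56 56 51 51 46 46 13 6 35 41 59 59 49 49

Derivation:
step 1: append 23 -> window=[23] (not full yet)
step 2: append 56 -> window=[23, 56] -> max=56
step 3: append 17 -> window=[56, 17] -> max=56
step 4: append 51 -> window=[17, 51] -> max=51
step 5: append 13 -> window=[51, 13] -> max=51
step 6: append 46 -> window=[13, 46] -> max=46
step 7: append 13 -> window=[46, 13] -> max=46
step 8: append 6 -> window=[13, 6] -> max=13
step 9: append 4 -> window=[6, 4] -> max=6
step 10: append 35 -> window=[4, 35] -> max=35
step 11: append 41 -> window=[35, 41] -> max=41
step 12: append 59 -> window=[41, 59] -> max=59
step 13: append 4 -> window=[59, 4] -> max=59
step 14: append 49 -> window=[4, 49] -> max=49
step 15: append 21 -> window=[49, 21] -> max=49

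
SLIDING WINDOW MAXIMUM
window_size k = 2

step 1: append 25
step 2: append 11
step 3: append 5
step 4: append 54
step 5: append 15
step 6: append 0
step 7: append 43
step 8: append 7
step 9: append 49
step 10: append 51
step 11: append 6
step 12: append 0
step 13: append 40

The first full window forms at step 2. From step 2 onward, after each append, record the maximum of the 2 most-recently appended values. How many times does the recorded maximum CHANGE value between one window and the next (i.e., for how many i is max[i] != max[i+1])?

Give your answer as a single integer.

Answer: 8

Derivation:
step 1: append 25 -> window=[25] (not full yet)
step 2: append 11 -> window=[25, 11] -> max=25
step 3: append 5 -> window=[11, 5] -> max=11
step 4: append 54 -> window=[5, 54] -> max=54
step 5: append 15 -> window=[54, 15] -> max=54
step 6: append 0 -> window=[15, 0] -> max=15
step 7: append 43 -> window=[0, 43] -> max=43
step 8: append 7 -> window=[43, 7] -> max=43
step 9: append 49 -> window=[7, 49] -> max=49
step 10: append 51 -> window=[49, 51] -> max=51
step 11: append 6 -> window=[51, 6] -> max=51
step 12: append 0 -> window=[6, 0] -> max=6
step 13: append 40 -> window=[0, 40] -> max=40
Recorded maximums: 25 11 54 54 15 43 43 49 51 51 6 40
Changes between consecutive maximums: 8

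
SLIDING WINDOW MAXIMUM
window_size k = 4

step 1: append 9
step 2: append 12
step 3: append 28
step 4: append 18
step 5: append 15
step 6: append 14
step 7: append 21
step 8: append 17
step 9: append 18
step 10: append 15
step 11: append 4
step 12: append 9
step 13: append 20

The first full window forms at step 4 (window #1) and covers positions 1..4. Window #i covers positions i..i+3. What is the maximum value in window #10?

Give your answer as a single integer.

step 1: append 9 -> window=[9] (not full yet)
step 2: append 12 -> window=[9, 12] (not full yet)
step 3: append 28 -> window=[9, 12, 28] (not full yet)
step 4: append 18 -> window=[9, 12, 28, 18] -> max=28
step 5: append 15 -> window=[12, 28, 18, 15] -> max=28
step 6: append 14 -> window=[28, 18, 15, 14] -> max=28
step 7: append 21 -> window=[18, 15, 14, 21] -> max=21
step 8: append 17 -> window=[15, 14, 21, 17] -> max=21
step 9: append 18 -> window=[14, 21, 17, 18] -> max=21
step 10: append 15 -> window=[21, 17, 18, 15] -> max=21
step 11: append 4 -> window=[17, 18, 15, 4] -> max=18
step 12: append 9 -> window=[18, 15, 4, 9] -> max=18
step 13: append 20 -> window=[15, 4, 9, 20] -> max=20
Window #10 max = 20

Answer: 20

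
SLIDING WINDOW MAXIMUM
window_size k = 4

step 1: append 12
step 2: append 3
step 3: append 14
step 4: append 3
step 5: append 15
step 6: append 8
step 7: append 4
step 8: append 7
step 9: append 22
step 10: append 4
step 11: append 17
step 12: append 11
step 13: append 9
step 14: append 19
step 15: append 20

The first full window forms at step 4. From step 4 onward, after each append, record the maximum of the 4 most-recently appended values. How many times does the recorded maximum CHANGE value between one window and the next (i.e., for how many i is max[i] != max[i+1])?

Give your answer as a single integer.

step 1: append 12 -> window=[12] (not full yet)
step 2: append 3 -> window=[12, 3] (not full yet)
step 3: append 14 -> window=[12, 3, 14] (not full yet)
step 4: append 3 -> window=[12, 3, 14, 3] -> max=14
step 5: append 15 -> window=[3, 14, 3, 15] -> max=15
step 6: append 8 -> window=[14, 3, 15, 8] -> max=15
step 7: append 4 -> window=[3, 15, 8, 4] -> max=15
step 8: append 7 -> window=[15, 8, 4, 7] -> max=15
step 9: append 22 -> window=[8, 4, 7, 22] -> max=22
step 10: append 4 -> window=[4, 7, 22, 4] -> max=22
step 11: append 17 -> window=[7, 22, 4, 17] -> max=22
step 12: append 11 -> window=[22, 4, 17, 11] -> max=22
step 13: append 9 -> window=[4, 17, 11, 9] -> max=17
step 14: append 19 -> window=[17, 11, 9, 19] -> max=19
step 15: append 20 -> window=[11, 9, 19, 20] -> max=20
Recorded maximums: 14 15 15 15 15 22 22 22 22 17 19 20
Changes between consecutive maximums: 5

Answer: 5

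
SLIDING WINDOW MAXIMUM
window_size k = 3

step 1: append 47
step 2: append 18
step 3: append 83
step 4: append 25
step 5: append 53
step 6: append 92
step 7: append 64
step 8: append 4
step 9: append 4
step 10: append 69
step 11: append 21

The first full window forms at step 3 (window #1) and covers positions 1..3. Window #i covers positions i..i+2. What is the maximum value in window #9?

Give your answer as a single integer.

Answer: 69

Derivation:
step 1: append 47 -> window=[47] (not full yet)
step 2: append 18 -> window=[47, 18] (not full yet)
step 3: append 83 -> window=[47, 18, 83] -> max=83
step 4: append 25 -> window=[18, 83, 25] -> max=83
step 5: append 53 -> window=[83, 25, 53] -> max=83
step 6: append 92 -> window=[25, 53, 92] -> max=92
step 7: append 64 -> window=[53, 92, 64] -> max=92
step 8: append 4 -> window=[92, 64, 4] -> max=92
step 9: append 4 -> window=[64, 4, 4] -> max=64
step 10: append 69 -> window=[4, 4, 69] -> max=69
step 11: append 21 -> window=[4, 69, 21] -> max=69
Window #9 max = 69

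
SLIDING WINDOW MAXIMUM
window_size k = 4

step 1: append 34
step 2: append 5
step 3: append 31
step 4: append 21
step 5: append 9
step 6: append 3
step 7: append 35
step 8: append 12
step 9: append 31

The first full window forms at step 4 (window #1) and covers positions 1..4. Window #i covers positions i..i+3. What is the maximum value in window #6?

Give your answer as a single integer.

step 1: append 34 -> window=[34] (not full yet)
step 2: append 5 -> window=[34, 5] (not full yet)
step 3: append 31 -> window=[34, 5, 31] (not full yet)
step 4: append 21 -> window=[34, 5, 31, 21] -> max=34
step 5: append 9 -> window=[5, 31, 21, 9] -> max=31
step 6: append 3 -> window=[31, 21, 9, 3] -> max=31
step 7: append 35 -> window=[21, 9, 3, 35] -> max=35
step 8: append 12 -> window=[9, 3, 35, 12] -> max=35
step 9: append 31 -> window=[3, 35, 12, 31] -> max=35
Window #6 max = 35

Answer: 35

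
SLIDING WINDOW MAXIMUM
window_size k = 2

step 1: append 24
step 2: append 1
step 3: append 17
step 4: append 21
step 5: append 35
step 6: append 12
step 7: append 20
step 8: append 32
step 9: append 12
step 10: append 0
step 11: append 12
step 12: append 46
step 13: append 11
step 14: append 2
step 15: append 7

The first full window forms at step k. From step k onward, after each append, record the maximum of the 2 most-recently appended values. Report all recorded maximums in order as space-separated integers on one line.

step 1: append 24 -> window=[24] (not full yet)
step 2: append 1 -> window=[24, 1] -> max=24
step 3: append 17 -> window=[1, 17] -> max=17
step 4: append 21 -> window=[17, 21] -> max=21
step 5: append 35 -> window=[21, 35] -> max=35
step 6: append 12 -> window=[35, 12] -> max=35
step 7: append 20 -> window=[12, 20] -> max=20
step 8: append 32 -> window=[20, 32] -> max=32
step 9: append 12 -> window=[32, 12] -> max=32
step 10: append 0 -> window=[12, 0] -> max=12
step 11: append 12 -> window=[0, 12] -> max=12
step 12: append 46 -> window=[12, 46] -> max=46
step 13: append 11 -> window=[46, 11] -> max=46
step 14: append 2 -> window=[11, 2] -> max=11
step 15: append 7 -> window=[2, 7] -> max=7

Answer: 24 17 21 35 35 20 32 32 12 12 46 46 11 7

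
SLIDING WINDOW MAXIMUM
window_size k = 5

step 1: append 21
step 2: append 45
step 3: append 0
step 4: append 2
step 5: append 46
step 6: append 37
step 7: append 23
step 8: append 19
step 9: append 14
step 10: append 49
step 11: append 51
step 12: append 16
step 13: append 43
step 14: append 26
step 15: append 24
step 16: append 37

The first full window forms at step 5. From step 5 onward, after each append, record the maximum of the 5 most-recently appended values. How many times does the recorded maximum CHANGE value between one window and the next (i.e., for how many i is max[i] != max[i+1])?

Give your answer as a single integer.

step 1: append 21 -> window=[21] (not full yet)
step 2: append 45 -> window=[21, 45] (not full yet)
step 3: append 0 -> window=[21, 45, 0] (not full yet)
step 4: append 2 -> window=[21, 45, 0, 2] (not full yet)
step 5: append 46 -> window=[21, 45, 0, 2, 46] -> max=46
step 6: append 37 -> window=[45, 0, 2, 46, 37] -> max=46
step 7: append 23 -> window=[0, 2, 46, 37, 23] -> max=46
step 8: append 19 -> window=[2, 46, 37, 23, 19] -> max=46
step 9: append 14 -> window=[46, 37, 23, 19, 14] -> max=46
step 10: append 49 -> window=[37, 23, 19, 14, 49] -> max=49
step 11: append 51 -> window=[23, 19, 14, 49, 51] -> max=51
step 12: append 16 -> window=[19, 14, 49, 51, 16] -> max=51
step 13: append 43 -> window=[14, 49, 51, 16, 43] -> max=51
step 14: append 26 -> window=[49, 51, 16, 43, 26] -> max=51
step 15: append 24 -> window=[51, 16, 43, 26, 24] -> max=51
step 16: append 37 -> window=[16, 43, 26, 24, 37] -> max=43
Recorded maximums: 46 46 46 46 46 49 51 51 51 51 51 43
Changes between consecutive maximums: 3

Answer: 3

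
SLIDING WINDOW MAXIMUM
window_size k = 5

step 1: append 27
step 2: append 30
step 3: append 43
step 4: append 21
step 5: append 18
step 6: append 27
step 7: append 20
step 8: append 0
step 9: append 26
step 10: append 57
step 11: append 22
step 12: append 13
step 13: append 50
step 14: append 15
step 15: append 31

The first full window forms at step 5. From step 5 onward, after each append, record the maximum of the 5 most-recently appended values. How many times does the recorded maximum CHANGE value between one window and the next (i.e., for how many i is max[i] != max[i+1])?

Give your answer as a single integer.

Answer: 3

Derivation:
step 1: append 27 -> window=[27] (not full yet)
step 2: append 30 -> window=[27, 30] (not full yet)
step 3: append 43 -> window=[27, 30, 43] (not full yet)
step 4: append 21 -> window=[27, 30, 43, 21] (not full yet)
step 5: append 18 -> window=[27, 30, 43, 21, 18] -> max=43
step 6: append 27 -> window=[30, 43, 21, 18, 27] -> max=43
step 7: append 20 -> window=[43, 21, 18, 27, 20] -> max=43
step 8: append 0 -> window=[21, 18, 27, 20, 0] -> max=27
step 9: append 26 -> window=[18, 27, 20, 0, 26] -> max=27
step 10: append 57 -> window=[27, 20, 0, 26, 57] -> max=57
step 11: append 22 -> window=[20, 0, 26, 57, 22] -> max=57
step 12: append 13 -> window=[0, 26, 57, 22, 13] -> max=57
step 13: append 50 -> window=[26, 57, 22, 13, 50] -> max=57
step 14: append 15 -> window=[57, 22, 13, 50, 15] -> max=57
step 15: append 31 -> window=[22, 13, 50, 15, 31] -> max=50
Recorded maximums: 43 43 43 27 27 57 57 57 57 57 50
Changes between consecutive maximums: 3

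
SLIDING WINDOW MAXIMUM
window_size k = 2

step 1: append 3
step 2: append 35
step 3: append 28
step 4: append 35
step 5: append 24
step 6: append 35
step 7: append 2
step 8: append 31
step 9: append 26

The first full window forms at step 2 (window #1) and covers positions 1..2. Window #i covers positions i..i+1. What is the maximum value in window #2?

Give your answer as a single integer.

Answer: 35

Derivation:
step 1: append 3 -> window=[3] (not full yet)
step 2: append 35 -> window=[3, 35] -> max=35
step 3: append 28 -> window=[35, 28] -> max=35
Window #2 max = 35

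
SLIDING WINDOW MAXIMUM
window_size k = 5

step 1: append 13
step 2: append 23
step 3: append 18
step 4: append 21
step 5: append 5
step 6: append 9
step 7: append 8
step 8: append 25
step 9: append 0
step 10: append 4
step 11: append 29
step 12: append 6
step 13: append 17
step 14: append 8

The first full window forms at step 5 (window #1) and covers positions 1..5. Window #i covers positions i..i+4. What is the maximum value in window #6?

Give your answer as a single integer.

step 1: append 13 -> window=[13] (not full yet)
step 2: append 23 -> window=[13, 23] (not full yet)
step 3: append 18 -> window=[13, 23, 18] (not full yet)
step 4: append 21 -> window=[13, 23, 18, 21] (not full yet)
step 5: append 5 -> window=[13, 23, 18, 21, 5] -> max=23
step 6: append 9 -> window=[23, 18, 21, 5, 9] -> max=23
step 7: append 8 -> window=[18, 21, 5, 9, 8] -> max=21
step 8: append 25 -> window=[21, 5, 9, 8, 25] -> max=25
step 9: append 0 -> window=[5, 9, 8, 25, 0] -> max=25
step 10: append 4 -> window=[9, 8, 25, 0, 4] -> max=25
Window #6 max = 25

Answer: 25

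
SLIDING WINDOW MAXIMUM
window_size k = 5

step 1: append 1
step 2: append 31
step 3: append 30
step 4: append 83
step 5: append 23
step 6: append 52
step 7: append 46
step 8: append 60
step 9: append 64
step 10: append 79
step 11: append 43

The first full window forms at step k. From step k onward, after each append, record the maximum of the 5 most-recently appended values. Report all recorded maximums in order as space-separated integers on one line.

step 1: append 1 -> window=[1] (not full yet)
step 2: append 31 -> window=[1, 31] (not full yet)
step 3: append 30 -> window=[1, 31, 30] (not full yet)
step 4: append 83 -> window=[1, 31, 30, 83] (not full yet)
step 5: append 23 -> window=[1, 31, 30, 83, 23] -> max=83
step 6: append 52 -> window=[31, 30, 83, 23, 52] -> max=83
step 7: append 46 -> window=[30, 83, 23, 52, 46] -> max=83
step 8: append 60 -> window=[83, 23, 52, 46, 60] -> max=83
step 9: append 64 -> window=[23, 52, 46, 60, 64] -> max=64
step 10: append 79 -> window=[52, 46, 60, 64, 79] -> max=79
step 11: append 43 -> window=[46, 60, 64, 79, 43] -> max=79

Answer: 83 83 83 83 64 79 79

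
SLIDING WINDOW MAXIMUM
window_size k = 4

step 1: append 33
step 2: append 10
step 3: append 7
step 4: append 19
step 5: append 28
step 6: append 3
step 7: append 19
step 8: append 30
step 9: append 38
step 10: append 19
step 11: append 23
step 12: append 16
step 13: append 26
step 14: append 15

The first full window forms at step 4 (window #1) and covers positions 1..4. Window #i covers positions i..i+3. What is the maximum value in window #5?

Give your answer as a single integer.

step 1: append 33 -> window=[33] (not full yet)
step 2: append 10 -> window=[33, 10] (not full yet)
step 3: append 7 -> window=[33, 10, 7] (not full yet)
step 4: append 19 -> window=[33, 10, 7, 19] -> max=33
step 5: append 28 -> window=[10, 7, 19, 28] -> max=28
step 6: append 3 -> window=[7, 19, 28, 3] -> max=28
step 7: append 19 -> window=[19, 28, 3, 19] -> max=28
step 8: append 30 -> window=[28, 3, 19, 30] -> max=30
Window #5 max = 30

Answer: 30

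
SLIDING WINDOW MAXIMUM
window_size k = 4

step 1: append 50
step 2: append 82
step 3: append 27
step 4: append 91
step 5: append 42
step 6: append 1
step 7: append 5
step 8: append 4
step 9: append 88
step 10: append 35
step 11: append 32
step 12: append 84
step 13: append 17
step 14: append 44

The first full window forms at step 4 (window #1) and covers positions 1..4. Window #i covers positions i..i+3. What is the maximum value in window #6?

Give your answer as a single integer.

Answer: 88

Derivation:
step 1: append 50 -> window=[50] (not full yet)
step 2: append 82 -> window=[50, 82] (not full yet)
step 3: append 27 -> window=[50, 82, 27] (not full yet)
step 4: append 91 -> window=[50, 82, 27, 91] -> max=91
step 5: append 42 -> window=[82, 27, 91, 42] -> max=91
step 6: append 1 -> window=[27, 91, 42, 1] -> max=91
step 7: append 5 -> window=[91, 42, 1, 5] -> max=91
step 8: append 4 -> window=[42, 1, 5, 4] -> max=42
step 9: append 88 -> window=[1, 5, 4, 88] -> max=88
Window #6 max = 88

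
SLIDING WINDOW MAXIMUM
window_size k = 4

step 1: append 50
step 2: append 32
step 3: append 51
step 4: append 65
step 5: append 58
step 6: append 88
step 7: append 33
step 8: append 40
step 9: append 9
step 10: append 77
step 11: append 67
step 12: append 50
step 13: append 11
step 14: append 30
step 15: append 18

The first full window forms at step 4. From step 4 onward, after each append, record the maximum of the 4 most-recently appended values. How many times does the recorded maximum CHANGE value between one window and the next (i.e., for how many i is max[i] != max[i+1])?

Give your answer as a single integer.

step 1: append 50 -> window=[50] (not full yet)
step 2: append 32 -> window=[50, 32] (not full yet)
step 3: append 51 -> window=[50, 32, 51] (not full yet)
step 4: append 65 -> window=[50, 32, 51, 65] -> max=65
step 5: append 58 -> window=[32, 51, 65, 58] -> max=65
step 6: append 88 -> window=[51, 65, 58, 88] -> max=88
step 7: append 33 -> window=[65, 58, 88, 33] -> max=88
step 8: append 40 -> window=[58, 88, 33, 40] -> max=88
step 9: append 9 -> window=[88, 33, 40, 9] -> max=88
step 10: append 77 -> window=[33, 40, 9, 77] -> max=77
step 11: append 67 -> window=[40, 9, 77, 67] -> max=77
step 12: append 50 -> window=[9, 77, 67, 50] -> max=77
step 13: append 11 -> window=[77, 67, 50, 11] -> max=77
step 14: append 30 -> window=[67, 50, 11, 30] -> max=67
step 15: append 18 -> window=[50, 11, 30, 18] -> max=50
Recorded maximums: 65 65 88 88 88 88 77 77 77 77 67 50
Changes between consecutive maximums: 4

Answer: 4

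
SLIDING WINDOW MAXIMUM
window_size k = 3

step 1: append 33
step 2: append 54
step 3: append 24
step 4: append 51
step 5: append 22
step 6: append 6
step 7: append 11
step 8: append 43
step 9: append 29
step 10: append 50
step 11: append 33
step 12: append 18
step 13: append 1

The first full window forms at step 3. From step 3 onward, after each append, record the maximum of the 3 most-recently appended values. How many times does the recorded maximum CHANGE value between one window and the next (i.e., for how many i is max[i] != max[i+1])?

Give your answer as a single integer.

Answer: 5

Derivation:
step 1: append 33 -> window=[33] (not full yet)
step 2: append 54 -> window=[33, 54] (not full yet)
step 3: append 24 -> window=[33, 54, 24] -> max=54
step 4: append 51 -> window=[54, 24, 51] -> max=54
step 5: append 22 -> window=[24, 51, 22] -> max=51
step 6: append 6 -> window=[51, 22, 6] -> max=51
step 7: append 11 -> window=[22, 6, 11] -> max=22
step 8: append 43 -> window=[6, 11, 43] -> max=43
step 9: append 29 -> window=[11, 43, 29] -> max=43
step 10: append 50 -> window=[43, 29, 50] -> max=50
step 11: append 33 -> window=[29, 50, 33] -> max=50
step 12: append 18 -> window=[50, 33, 18] -> max=50
step 13: append 1 -> window=[33, 18, 1] -> max=33
Recorded maximums: 54 54 51 51 22 43 43 50 50 50 33
Changes between consecutive maximums: 5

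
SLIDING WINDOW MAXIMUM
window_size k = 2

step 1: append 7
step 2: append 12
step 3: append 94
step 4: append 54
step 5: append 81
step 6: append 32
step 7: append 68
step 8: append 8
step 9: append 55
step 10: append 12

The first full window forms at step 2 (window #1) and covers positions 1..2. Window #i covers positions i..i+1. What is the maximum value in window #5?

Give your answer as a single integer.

Answer: 81

Derivation:
step 1: append 7 -> window=[7] (not full yet)
step 2: append 12 -> window=[7, 12] -> max=12
step 3: append 94 -> window=[12, 94] -> max=94
step 4: append 54 -> window=[94, 54] -> max=94
step 5: append 81 -> window=[54, 81] -> max=81
step 6: append 32 -> window=[81, 32] -> max=81
Window #5 max = 81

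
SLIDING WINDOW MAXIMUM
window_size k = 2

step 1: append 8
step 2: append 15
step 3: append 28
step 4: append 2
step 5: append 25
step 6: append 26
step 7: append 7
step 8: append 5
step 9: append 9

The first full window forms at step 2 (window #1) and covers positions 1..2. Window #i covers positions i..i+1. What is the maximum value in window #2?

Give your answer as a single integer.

step 1: append 8 -> window=[8] (not full yet)
step 2: append 15 -> window=[8, 15] -> max=15
step 3: append 28 -> window=[15, 28] -> max=28
Window #2 max = 28

Answer: 28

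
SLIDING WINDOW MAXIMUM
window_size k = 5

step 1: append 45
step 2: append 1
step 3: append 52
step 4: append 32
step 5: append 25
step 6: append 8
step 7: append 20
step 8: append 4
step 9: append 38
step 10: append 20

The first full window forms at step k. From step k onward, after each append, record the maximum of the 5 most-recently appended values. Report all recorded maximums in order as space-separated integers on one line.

step 1: append 45 -> window=[45] (not full yet)
step 2: append 1 -> window=[45, 1] (not full yet)
step 3: append 52 -> window=[45, 1, 52] (not full yet)
step 4: append 32 -> window=[45, 1, 52, 32] (not full yet)
step 5: append 25 -> window=[45, 1, 52, 32, 25] -> max=52
step 6: append 8 -> window=[1, 52, 32, 25, 8] -> max=52
step 7: append 20 -> window=[52, 32, 25, 8, 20] -> max=52
step 8: append 4 -> window=[32, 25, 8, 20, 4] -> max=32
step 9: append 38 -> window=[25, 8, 20, 4, 38] -> max=38
step 10: append 20 -> window=[8, 20, 4, 38, 20] -> max=38

Answer: 52 52 52 32 38 38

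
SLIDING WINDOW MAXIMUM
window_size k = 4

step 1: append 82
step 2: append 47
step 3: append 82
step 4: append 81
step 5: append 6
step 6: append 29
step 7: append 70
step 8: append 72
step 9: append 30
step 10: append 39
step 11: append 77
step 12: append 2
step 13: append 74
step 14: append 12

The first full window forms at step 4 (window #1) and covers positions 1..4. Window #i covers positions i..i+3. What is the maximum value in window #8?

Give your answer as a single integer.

Answer: 77

Derivation:
step 1: append 82 -> window=[82] (not full yet)
step 2: append 47 -> window=[82, 47] (not full yet)
step 3: append 82 -> window=[82, 47, 82] (not full yet)
step 4: append 81 -> window=[82, 47, 82, 81] -> max=82
step 5: append 6 -> window=[47, 82, 81, 6] -> max=82
step 6: append 29 -> window=[82, 81, 6, 29] -> max=82
step 7: append 70 -> window=[81, 6, 29, 70] -> max=81
step 8: append 72 -> window=[6, 29, 70, 72] -> max=72
step 9: append 30 -> window=[29, 70, 72, 30] -> max=72
step 10: append 39 -> window=[70, 72, 30, 39] -> max=72
step 11: append 77 -> window=[72, 30, 39, 77] -> max=77
Window #8 max = 77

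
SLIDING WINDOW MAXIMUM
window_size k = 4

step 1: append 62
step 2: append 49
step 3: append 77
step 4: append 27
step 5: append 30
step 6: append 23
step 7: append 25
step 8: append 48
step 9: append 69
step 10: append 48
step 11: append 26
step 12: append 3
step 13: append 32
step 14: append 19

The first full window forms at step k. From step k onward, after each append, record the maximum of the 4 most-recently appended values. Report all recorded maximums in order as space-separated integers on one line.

step 1: append 62 -> window=[62] (not full yet)
step 2: append 49 -> window=[62, 49] (not full yet)
step 3: append 77 -> window=[62, 49, 77] (not full yet)
step 4: append 27 -> window=[62, 49, 77, 27] -> max=77
step 5: append 30 -> window=[49, 77, 27, 30] -> max=77
step 6: append 23 -> window=[77, 27, 30, 23] -> max=77
step 7: append 25 -> window=[27, 30, 23, 25] -> max=30
step 8: append 48 -> window=[30, 23, 25, 48] -> max=48
step 9: append 69 -> window=[23, 25, 48, 69] -> max=69
step 10: append 48 -> window=[25, 48, 69, 48] -> max=69
step 11: append 26 -> window=[48, 69, 48, 26] -> max=69
step 12: append 3 -> window=[69, 48, 26, 3] -> max=69
step 13: append 32 -> window=[48, 26, 3, 32] -> max=48
step 14: append 19 -> window=[26, 3, 32, 19] -> max=32

Answer: 77 77 77 30 48 69 69 69 69 48 32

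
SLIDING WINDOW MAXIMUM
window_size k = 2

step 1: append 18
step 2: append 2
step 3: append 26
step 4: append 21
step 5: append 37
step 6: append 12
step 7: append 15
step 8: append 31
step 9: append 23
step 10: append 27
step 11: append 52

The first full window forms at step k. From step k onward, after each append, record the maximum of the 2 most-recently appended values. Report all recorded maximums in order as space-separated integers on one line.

Answer: 18 26 26 37 37 15 31 31 27 52

Derivation:
step 1: append 18 -> window=[18] (not full yet)
step 2: append 2 -> window=[18, 2] -> max=18
step 3: append 26 -> window=[2, 26] -> max=26
step 4: append 21 -> window=[26, 21] -> max=26
step 5: append 37 -> window=[21, 37] -> max=37
step 6: append 12 -> window=[37, 12] -> max=37
step 7: append 15 -> window=[12, 15] -> max=15
step 8: append 31 -> window=[15, 31] -> max=31
step 9: append 23 -> window=[31, 23] -> max=31
step 10: append 27 -> window=[23, 27] -> max=27
step 11: append 52 -> window=[27, 52] -> max=52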